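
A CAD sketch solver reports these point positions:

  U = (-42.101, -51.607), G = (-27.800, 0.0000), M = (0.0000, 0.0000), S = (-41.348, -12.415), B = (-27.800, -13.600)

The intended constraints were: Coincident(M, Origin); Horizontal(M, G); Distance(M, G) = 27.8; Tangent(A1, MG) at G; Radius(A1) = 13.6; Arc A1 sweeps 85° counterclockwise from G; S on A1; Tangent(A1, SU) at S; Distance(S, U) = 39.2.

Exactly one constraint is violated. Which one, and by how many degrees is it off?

Tangent(A1, SU) at S — off by 3.90°.

M = (0.00, 0.00) ✓; M.y = 0.00, G.y = 0.00 ✓; |MG| = 27.80 ✓; ∠(BG, GM) = 90.00° ✓; |BG| = 13.60 ✓; bearing(B→S) − bearing(B→G) = 85.00° ✓; |BS| = 13.60 ✓; ∠(BS, SU) = 86.10° ✗; |SU| = 39.20 ✓.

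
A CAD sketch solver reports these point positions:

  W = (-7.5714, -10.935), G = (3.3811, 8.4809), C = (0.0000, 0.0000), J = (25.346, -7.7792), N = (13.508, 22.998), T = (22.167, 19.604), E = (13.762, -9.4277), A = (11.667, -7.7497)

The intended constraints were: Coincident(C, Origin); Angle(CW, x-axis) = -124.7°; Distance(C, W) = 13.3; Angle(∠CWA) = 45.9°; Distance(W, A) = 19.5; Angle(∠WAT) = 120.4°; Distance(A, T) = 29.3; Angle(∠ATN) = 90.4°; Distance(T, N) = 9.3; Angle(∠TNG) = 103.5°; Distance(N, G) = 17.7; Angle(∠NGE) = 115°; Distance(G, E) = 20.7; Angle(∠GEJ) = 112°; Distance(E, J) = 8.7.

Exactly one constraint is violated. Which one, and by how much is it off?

Distance(E, J) = 8.7 — off by 3.00.

C = (0.00, 0.00) ✓; CW at -124.7° ✓; |CW| = 13.30 ✓; ∠CWA = 45.90° ✓; |WA| = 19.50 ✓; ∠WAT = 120.4° ✓; |AT| = 29.30 ✓; ∠ATN = 90.40° ✓; |TN| = 9.300 ✓; ∠TNG = 103.5° ✓; |NG| = 17.70 ✓; ∠NGE = 115.0° ✓; |GE| = 20.70 ✓; ∠GEJ = 112.0° ✓; |EJ| = 11.70 ✗.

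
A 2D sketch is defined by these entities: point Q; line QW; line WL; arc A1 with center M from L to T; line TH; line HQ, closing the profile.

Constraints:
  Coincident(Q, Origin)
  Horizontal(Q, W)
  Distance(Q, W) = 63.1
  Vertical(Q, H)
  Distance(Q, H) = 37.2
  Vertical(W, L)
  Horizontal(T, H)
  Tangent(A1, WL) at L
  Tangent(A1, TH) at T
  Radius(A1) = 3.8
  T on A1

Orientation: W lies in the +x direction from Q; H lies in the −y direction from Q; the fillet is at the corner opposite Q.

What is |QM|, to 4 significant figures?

68.06

Q is at the origin; QW is horizontal with |QW| = 63.1 and W on the +x side, so W = (63.10, 0.000). QH is vertical with |QH| = 37.2 and H on the −y side, so H = (0.000, -37.20). The virtual corner opposite Q is at (63.10, -37.20). The tangent condition forces ML to be normal to WL and A1 meets TH tangentially, so MT is at right angles to TH, with radius 3.8, so the center M sits 3.8 in from both sides at M = (59.30, -33.40). Then |QM| = |M − Q| = 68.06.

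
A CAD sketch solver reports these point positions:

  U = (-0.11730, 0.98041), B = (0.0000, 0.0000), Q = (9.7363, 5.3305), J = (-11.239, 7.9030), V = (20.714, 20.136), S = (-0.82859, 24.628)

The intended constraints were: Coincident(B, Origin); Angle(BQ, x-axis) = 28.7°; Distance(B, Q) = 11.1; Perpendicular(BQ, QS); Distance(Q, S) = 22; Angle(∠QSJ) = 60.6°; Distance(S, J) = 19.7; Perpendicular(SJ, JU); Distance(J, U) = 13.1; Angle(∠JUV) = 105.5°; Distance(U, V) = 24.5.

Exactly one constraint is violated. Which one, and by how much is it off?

Distance(U, V) = 24.5 — off by 3.80.

B = (0.00, 0.00) ✓; BQ at 28.70° ✓; |BQ| = 11.10 ✓; ∠(BQ, QS) = 90.00° ✓; |QS| = 22.00 ✓; ∠QSJ = 60.60° ✓; |SJ| = 19.70 ✓; ∠(SJ, JU) = 90.00° ✓; |JU| = 13.10 ✓; ∠JUV = 105.5° ✓; |UV| = 28.30 ✗.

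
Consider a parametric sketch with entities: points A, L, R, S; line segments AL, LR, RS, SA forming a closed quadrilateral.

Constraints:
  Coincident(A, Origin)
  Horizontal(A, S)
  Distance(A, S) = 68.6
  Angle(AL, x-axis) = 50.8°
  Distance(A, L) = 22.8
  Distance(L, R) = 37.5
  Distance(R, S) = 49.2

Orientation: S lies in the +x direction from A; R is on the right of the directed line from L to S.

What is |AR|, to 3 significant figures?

29.8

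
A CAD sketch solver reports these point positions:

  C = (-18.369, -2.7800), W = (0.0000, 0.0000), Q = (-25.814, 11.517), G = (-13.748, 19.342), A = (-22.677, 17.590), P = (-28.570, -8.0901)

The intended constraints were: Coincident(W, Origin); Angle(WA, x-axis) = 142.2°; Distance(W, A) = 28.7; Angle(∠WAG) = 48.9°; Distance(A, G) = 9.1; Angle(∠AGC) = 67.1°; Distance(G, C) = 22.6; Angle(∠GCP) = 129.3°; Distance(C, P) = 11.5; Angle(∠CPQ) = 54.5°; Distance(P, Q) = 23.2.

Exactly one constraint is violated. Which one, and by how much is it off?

Distance(P, Q) = 23.2 — off by 3.40.

W = (0.00, 0.00) ✓; WA at 142.2° ✓; |WA| = 28.70 ✓; ∠WAG = 48.90° ✓; |AG| = 9.099 ✓; ∠AGC = 67.10° ✓; |GC| = 22.60 ✓; ∠GCP = 129.3° ✓; |CP| = 11.50 ✓; ∠CPQ = 54.50° ✓; |PQ| = 19.80 ✗.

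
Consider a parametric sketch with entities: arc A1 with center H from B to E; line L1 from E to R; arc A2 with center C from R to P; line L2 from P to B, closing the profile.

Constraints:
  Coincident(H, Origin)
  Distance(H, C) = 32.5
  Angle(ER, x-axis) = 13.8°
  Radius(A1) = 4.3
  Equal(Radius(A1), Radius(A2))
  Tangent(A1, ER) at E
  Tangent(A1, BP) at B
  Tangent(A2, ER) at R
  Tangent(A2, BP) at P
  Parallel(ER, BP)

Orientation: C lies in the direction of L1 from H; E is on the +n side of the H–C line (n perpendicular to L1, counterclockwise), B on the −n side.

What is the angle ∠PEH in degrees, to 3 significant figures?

75.2°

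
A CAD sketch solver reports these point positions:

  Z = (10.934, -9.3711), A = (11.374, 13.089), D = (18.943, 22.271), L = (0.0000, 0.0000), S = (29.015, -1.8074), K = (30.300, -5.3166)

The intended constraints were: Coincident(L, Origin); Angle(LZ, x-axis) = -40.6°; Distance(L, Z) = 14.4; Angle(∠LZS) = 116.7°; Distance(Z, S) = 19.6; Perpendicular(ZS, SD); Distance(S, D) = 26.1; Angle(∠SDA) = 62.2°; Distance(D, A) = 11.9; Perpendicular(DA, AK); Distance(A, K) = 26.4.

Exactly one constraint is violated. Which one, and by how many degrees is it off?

Perpendicular(DA, AK) — off by 4.70°.

L = (0.00, 0.00) ✓; LZ at -40.60° ✓; |LZ| = 14.40 ✓; ∠LZS = 116.7° ✓; |ZS| = 19.60 ✓; ∠(ZS, SD) = 90.00° ✓; |SD| = 26.10 ✓; ∠SDA = 62.20° ✓; |DA| = 11.90 ✓; ∠(DA, AK) = 85.30° ✗; |AK| = 26.40 ✓.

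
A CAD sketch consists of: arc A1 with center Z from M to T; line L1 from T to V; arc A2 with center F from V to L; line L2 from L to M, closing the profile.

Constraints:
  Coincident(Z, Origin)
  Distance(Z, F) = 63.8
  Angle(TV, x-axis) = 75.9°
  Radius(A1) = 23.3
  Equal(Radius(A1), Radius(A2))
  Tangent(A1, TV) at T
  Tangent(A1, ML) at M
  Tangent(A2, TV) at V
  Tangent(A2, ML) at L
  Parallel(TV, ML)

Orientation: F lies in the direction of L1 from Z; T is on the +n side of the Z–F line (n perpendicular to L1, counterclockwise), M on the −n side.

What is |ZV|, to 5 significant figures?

67.921

Tangency of A1 to both parallel lines with radius 23.3 puts T and M at Z ± 23.3·n: T = (-22.598, 5.6762), M = (22.598, -5.6762). Equal radii place V and L the same way about F: V = F + 23.3·n = (-7.0554, 67.554), L = F − 23.3·n = (38.141, 56.202). Then |ZV| = |V − Z| = 67.921.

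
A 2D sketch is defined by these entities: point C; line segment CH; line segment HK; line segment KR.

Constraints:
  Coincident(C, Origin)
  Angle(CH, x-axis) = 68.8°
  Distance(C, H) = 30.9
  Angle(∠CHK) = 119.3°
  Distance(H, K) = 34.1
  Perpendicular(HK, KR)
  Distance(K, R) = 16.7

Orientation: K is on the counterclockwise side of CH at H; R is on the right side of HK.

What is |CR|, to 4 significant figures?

65.79

C is at the origin; CH runs at 68.8° with length 30.9, so H = 30.9·(cos 68.8°, sin 68.8°) = (11.17, 28.81). ∠CHK = 119.3°, so HK runs at 68.8° + (180° − 119.3°) = 129.5° from the x-axis; with |HK| = 34.1, K = H + 34.1·(cos 129.5°, sin 129.5°) = (-10.52, 55.12). HK is perpendicular to KR; with |KR| = 16.7 on the right of HK, R = K + 16.7·(0.7716, 0.6361) = (2.370, 65.74). Then |CR| = |R − C| = 65.79.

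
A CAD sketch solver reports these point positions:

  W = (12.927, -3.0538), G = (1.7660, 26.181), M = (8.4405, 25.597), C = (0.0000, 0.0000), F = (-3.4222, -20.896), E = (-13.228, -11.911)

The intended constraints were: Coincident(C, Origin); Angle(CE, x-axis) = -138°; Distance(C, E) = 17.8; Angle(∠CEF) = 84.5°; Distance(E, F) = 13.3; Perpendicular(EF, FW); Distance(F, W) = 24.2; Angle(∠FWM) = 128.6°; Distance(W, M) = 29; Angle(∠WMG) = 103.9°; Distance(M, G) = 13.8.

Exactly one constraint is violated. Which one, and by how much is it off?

Distance(M, G) = 13.8 — off by 7.10.

C = (0.00, 0.00) ✓; CE at -138.0° ✓; |CE| = 17.80 ✓; ∠CEF = 84.50° ✓; |EF| = 13.30 ✓; ∠(EF, FW) = 90.00° ✓; |FW| = 24.20 ✓; ∠FWM = 128.6° ✓; |WM| = 29.00 ✓; ∠WMG = 103.9° ✓; |MG| = 6.700 ✗.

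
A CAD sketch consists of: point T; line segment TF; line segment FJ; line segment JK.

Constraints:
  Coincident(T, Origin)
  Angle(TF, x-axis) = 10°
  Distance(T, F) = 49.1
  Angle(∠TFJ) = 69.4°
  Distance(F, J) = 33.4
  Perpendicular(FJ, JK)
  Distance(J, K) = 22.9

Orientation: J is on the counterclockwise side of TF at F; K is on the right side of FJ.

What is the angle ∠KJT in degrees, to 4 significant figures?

160.7°

T is at the origin; TF runs at 10.0° with length 49.1, so F = 49.1·(cos 10.0°, sin 10.0°) = (48.35, 8.526). ∠TFJ = 69.4°, so FJ runs at 10.0° + (180° − 69.4°) = 120.6° from the x-axis; with |FJ| = 33.4, J = F + 33.4·(cos 120.6°, sin 120.6°) = (31.35, 37.27). FJ ⟂ JK; with |JK| = 22.9 on the right of FJ, K = J + 22.9·(0.8607, 0.5090) = (51.06, 48.93). Then cos ∠KJT = JK·JT / (|JK||JT|), giving 160.7°.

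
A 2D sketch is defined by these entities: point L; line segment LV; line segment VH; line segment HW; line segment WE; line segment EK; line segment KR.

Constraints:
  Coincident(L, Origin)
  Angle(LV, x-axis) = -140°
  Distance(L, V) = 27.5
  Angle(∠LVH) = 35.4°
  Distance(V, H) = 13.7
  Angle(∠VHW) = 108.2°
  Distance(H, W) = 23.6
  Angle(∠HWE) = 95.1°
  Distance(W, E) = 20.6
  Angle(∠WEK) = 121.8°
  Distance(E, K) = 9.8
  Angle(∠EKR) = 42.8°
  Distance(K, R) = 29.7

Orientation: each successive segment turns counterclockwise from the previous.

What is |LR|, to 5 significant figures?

5.0724

L is at the origin; LV runs at -140.0° with length 27.5, so V = (-21.066, -17.677). ∠LVH = 35.4° gives VH at 4.6000° from the x-axis; with |VH| = 13.7, H = (-7.4104, -16.578). ∠VHW = 108.2° gives HW at 76.400° from the x-axis; with |HW| = 23.6, W = (-1.8610, 6.3603). ∠HWE = 95.1° gives WE at 161.30° from the x-axis; with |WE| = 20.6, E = (-21.374, 12.965). ∠WEK = 121.8° gives EK at -140.50° from the x-axis; with |EK| = 9.8, K = (-28.935, 6.7314). ∠EKR = 42.8° gives KR at -3.3000° from the x-axis; with |KR| = 29.7, R = (0.71530, 5.0218). Then |LR| = |R − L| = 5.0724.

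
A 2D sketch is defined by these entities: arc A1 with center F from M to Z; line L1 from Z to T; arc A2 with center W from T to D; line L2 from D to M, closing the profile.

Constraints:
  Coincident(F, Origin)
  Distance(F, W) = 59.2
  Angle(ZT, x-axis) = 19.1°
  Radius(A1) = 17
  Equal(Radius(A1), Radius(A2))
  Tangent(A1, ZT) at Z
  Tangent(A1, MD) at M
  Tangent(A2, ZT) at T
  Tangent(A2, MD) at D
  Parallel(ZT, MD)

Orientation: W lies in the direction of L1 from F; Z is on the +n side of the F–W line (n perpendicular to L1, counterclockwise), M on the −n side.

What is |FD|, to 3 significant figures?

61.6

The slot axis is L1's direction at 19.1°, so u = (cos 19.1°, sin 19.1°) = (0.945, 0.327) and n = (−sin 19.1°, cos 19.1°) = (-0.327, 0.945). F is at the origin and W lies 59.2 along u from F, so W = 59.2·u = (55.9, 19.4). Tangency of A1 to both parallel lines with radius 17.0 puts Z and M at F ± 17.0·n: Z = (-5.56, 16.1), M = (5.56, -16.1). Equal radii place T and D the same way about W: T = W + 17.0·n = (50.4, 35.4), D = W − 17.0·n = (61.5, 3.31). Then |FD| = |D − F| = 61.6.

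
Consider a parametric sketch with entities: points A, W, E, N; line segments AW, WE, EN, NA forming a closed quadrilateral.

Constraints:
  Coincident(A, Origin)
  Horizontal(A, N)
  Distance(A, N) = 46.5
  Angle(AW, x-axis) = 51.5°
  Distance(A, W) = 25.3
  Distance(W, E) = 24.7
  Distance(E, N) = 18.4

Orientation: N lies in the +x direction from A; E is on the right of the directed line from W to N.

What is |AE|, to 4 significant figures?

28.21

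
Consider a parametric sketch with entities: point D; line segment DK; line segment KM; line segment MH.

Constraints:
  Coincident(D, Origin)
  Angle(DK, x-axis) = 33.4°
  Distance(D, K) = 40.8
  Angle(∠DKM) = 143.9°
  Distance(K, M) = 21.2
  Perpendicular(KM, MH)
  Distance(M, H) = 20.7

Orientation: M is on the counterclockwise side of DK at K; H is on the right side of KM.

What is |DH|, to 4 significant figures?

70.25

∠DKM = 143.9°, so KM runs at 33.4° + (180° − 143.9°) = 69.50° from the x-axis; with |KM| = 21.2, M = K + 21.2·(cos 69.50°, sin 69.50°) = (41.49, 42.32). KM is perpendicular to MH; with |MH| = 20.7 on the right of KM, H = M + 20.7·(0.9367, -0.3502) = (60.88, 35.07). Then |DH| = |H − D| = 70.25.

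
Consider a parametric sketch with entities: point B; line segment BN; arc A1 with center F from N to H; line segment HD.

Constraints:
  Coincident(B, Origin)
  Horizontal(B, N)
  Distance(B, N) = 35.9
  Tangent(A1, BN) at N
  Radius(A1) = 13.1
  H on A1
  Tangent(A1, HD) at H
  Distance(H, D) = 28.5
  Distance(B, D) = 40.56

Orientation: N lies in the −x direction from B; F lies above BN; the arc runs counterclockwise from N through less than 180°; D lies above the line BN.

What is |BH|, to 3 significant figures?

25.2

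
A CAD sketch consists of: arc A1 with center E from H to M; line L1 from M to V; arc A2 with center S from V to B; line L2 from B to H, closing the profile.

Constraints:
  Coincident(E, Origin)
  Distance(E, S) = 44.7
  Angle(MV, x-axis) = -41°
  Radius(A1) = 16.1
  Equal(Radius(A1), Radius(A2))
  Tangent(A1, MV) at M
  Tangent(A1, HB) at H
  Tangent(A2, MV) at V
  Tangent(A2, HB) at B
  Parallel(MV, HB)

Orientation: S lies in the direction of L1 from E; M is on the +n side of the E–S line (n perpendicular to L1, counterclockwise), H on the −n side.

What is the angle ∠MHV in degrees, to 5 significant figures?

54.233°

Tangency of A1 to both parallel lines with radius 16.1 puts M and H at E ± 16.1·n: M = (10.563, 12.151), H = (-10.563, -12.151). Equal radii place V and B the same way about S: V = S + 16.1·n = (44.298, -17.175), B = S − 16.1·n = (23.173, -41.477). Then cos ∠MHV = HM·HV / (|HM||HV|), giving 54.233°.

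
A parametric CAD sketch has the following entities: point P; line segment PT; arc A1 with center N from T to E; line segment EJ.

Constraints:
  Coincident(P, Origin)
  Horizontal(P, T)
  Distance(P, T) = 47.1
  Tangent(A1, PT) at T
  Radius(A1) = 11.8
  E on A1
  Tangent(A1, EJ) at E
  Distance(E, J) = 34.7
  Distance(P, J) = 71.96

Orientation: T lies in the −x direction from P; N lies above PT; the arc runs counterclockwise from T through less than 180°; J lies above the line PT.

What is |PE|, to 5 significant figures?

40.780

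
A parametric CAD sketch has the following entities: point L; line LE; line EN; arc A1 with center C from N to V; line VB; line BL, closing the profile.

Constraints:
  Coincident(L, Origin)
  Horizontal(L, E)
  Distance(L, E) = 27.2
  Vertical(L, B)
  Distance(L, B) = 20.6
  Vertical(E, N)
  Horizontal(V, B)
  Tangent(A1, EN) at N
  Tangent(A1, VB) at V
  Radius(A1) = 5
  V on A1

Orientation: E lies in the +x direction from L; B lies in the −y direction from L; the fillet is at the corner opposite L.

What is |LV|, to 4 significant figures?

30.29

L is at the origin; L and E share the same y with |LE| = 27.2 and E on the +x side, so E = (27.20, 0.000). LB is vertical with |LB| = 20.6 and B on the −y side, so B = (0.000, -20.60). The virtual corner opposite L is at (27.20, -20.60). Since A1 is tangent to EN there, CN ⟂ EN and A1 meets VB tangentially, so CV is at right angles to VB, with radius 5.0, so the center C sits 5.0 in from both sides at C = (22.20, -15.60). That places the tangent points at N = (27.20, -15.60) on EN and V = (22.20, -20.60) on VB. Then |LV| = |V − L| = 30.29.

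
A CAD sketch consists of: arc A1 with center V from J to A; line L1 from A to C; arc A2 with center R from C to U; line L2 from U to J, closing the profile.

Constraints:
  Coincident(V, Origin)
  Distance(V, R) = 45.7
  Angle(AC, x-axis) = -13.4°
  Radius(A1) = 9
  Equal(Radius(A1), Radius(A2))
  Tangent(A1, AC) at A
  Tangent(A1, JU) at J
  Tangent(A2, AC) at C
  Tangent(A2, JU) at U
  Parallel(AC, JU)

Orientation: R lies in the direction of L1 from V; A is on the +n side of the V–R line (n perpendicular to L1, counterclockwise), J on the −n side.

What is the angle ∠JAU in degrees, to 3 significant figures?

68.5°

The slot axis is L1's direction at -13.4°, so u = (cos -13.4°, sin -13.4°) = (0.973, -0.232) and n = (−sin -13.4°, cos -13.4°) = (0.232, 0.973). V is at the origin and R lies 45.7 along u from V, so R = 45.7·u = (44.5, -10.6). Tangency of A1 to both parallel lines with radius 9.0 puts A and J at V ± 9.0·n: A = (2.09, 8.75), J = (-2.09, -8.75). Equal radii place C and U the same way about R: C = R + 9.0·n = (46.5, -1.84), U = R − 9.0·n = (42.4, -19.3). Then cos ∠JAU = AJ·AU / (|AJ||AU|), giving 68.5°.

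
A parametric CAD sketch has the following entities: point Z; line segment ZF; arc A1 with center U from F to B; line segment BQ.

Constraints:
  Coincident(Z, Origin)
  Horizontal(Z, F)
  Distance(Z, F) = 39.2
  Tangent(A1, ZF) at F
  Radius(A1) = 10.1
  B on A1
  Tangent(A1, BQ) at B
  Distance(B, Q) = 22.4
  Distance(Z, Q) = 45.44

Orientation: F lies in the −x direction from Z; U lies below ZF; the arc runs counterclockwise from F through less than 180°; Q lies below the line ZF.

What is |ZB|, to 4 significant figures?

49.53

Checks: |UB| = 10.10 ✓; ∠(UB, BQ) = 90.00° ✓; |BQ| = 22.40 ✓; |ZQ| = 45.44 ✓.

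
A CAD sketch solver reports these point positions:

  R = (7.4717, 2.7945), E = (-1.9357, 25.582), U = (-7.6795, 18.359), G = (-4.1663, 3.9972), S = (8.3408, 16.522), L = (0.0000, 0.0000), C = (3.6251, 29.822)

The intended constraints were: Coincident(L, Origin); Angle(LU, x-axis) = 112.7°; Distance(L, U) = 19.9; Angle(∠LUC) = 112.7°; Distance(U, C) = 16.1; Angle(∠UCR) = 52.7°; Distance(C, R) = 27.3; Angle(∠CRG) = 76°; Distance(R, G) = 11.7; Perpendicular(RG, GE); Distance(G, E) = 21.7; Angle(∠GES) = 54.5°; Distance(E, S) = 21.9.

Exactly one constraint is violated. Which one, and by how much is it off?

Distance(E, S) = 21.9 — off by 8.20.

L = (0.00, 0.00) ✓; LU at 112.7° ✓; |LU| = 19.90 ✓; ∠LUC = 112.7° ✓; |UC| = 16.10 ✓; ∠UCR = 52.70° ✓; |CR| = 27.30 ✓; ∠CRG = 76.00° ✓; |RG| = 11.70 ✓; ∠(RG, GE) = 90.00° ✓; |GE| = 21.70 ✓; ∠GES = 54.50° ✓; |ES| = 13.70 ✗.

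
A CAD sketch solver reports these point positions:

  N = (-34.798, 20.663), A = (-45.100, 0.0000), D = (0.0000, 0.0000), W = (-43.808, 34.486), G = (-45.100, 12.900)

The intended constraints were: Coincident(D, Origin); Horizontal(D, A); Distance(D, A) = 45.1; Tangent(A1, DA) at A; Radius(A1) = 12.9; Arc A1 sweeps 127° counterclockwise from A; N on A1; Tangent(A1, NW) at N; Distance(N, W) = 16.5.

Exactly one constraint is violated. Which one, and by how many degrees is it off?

Tangent(A1, NW) at N — off by 3.90°.

D = (0.00, 0.00) ✓; D.y = 0.00, A.y = 0.00 ✓; |DA| = 45.10 ✓; ∠(GA, AD) = 90.00° ✓; |GA| = 12.90 ✓; bearing(G→N) − bearing(G→A) = 127.0° ✓; |GN| = 12.90 ✓; ∠(GN, NW) = 93.90° ✗; |NW| = 16.50 ✓.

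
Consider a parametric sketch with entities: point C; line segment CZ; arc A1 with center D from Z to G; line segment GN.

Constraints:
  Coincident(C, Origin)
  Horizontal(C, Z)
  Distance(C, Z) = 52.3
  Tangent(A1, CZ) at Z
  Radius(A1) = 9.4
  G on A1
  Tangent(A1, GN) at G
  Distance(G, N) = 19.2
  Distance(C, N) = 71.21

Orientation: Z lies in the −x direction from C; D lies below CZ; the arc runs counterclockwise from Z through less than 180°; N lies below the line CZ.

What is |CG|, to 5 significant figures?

61.730

C is at the origin; C and Z share the same y with |CZ| = 52.3 and Z on the −x side, so Z = (-52.300, 0.0000). The tangent condition forces DZ to be normal to CZ, so D = Z + (0, -9.4) = (-52.300, -9.4000). Since DG ⟂ GN (tangency), |DN| = √(9.4² + 19.2²) = 21.378 regardless of where G sits on A1. So N lies on both circle(C, 71.21) and circle(D, 21.378); the below-CZ intersection is N = (-66.551, -25.335). G is the foot of the tangent from N: G = (-61.348, -6.8529).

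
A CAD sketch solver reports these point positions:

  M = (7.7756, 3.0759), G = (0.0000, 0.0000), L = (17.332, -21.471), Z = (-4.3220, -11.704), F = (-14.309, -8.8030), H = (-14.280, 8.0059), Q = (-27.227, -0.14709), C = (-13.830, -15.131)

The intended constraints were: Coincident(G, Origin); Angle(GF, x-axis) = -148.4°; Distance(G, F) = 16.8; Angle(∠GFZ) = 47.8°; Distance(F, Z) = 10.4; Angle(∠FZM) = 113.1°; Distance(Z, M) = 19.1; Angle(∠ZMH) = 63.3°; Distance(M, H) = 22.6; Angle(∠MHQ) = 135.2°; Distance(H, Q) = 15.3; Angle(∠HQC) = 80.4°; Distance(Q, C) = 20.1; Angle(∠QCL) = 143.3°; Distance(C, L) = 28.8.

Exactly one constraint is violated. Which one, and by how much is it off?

Distance(C, L) = 28.8 — off by 3.00.

G = (0.00, 0.00) ✓; GF at -148.4° ✓; |GF| = 16.80 ✓; ∠GFZ = 47.80° ✓; |FZ| = 10.40 ✓; ∠FZM = 113.1° ✓; |ZM| = 19.10 ✓; ∠ZMH = 63.30° ✓; |MH| = 22.60 ✓; ∠MHQ = 135.2° ✓; |HQ| = 15.30 ✓; ∠HQC = 80.40° ✓; |QC| = 20.10 ✓; ∠QCL = 143.3° ✓; |CL| = 31.80 ✗.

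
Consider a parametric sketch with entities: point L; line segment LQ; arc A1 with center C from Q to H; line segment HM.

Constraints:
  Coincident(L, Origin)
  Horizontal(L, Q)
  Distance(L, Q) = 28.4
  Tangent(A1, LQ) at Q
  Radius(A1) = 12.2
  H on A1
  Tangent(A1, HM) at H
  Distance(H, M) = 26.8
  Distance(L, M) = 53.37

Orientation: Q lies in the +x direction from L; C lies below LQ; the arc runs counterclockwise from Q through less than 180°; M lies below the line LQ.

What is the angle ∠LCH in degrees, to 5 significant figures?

58.779°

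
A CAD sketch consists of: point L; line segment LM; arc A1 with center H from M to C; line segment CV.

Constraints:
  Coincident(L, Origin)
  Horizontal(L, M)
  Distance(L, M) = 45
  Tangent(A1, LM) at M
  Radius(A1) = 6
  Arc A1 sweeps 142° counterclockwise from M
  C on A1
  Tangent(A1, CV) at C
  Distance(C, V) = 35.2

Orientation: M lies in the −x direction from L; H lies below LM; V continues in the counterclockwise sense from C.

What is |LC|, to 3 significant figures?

49.9

L is at the origin; LM is horizontal with |LM| = 45.0 and M on the −x side, so M = (-45.0, 0.00). Tangency of A1 to LM means the radius HM is perpendicular to LM, so H = M + (0, -6) = (-45.0, -6.00). On A1, M sits at bearing 90° from H; a 142° counterclockwise sweep puts C at bearing 232°, so C = H + 6.0·(cos 232°, sin 232°) = (-48.7, -10.7). Then |LC| = |C − L| = 49.9.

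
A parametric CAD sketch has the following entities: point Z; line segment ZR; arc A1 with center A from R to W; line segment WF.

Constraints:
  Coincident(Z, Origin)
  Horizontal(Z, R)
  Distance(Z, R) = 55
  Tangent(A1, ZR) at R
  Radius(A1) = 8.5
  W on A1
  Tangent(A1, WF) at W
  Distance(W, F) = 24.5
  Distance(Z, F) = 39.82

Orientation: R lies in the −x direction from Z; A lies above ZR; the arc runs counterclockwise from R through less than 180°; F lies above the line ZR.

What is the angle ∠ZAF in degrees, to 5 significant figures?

40.828°

Z is at the origin; Z and R share the same y with |ZR| = 55.0 and R on the −x side, so R = (-55.000, 0.0000). A1 meets ZR tangentially, so AR is at right angles to ZR, so A = R + (0, 8.5) = (-55.000, 8.5000). Since AW ⟂ WF (tangency), |AF| = √(8.5² + 24.5²) = 25.933 regardless of where W sits on A1. So F lies on both circle(Z, 39.82) and circle(A, 25.933); the above-ZR intersection is F = (-33.018, 22.258). W is the foot of the tangent from F: W = (-48.378, 3.1711).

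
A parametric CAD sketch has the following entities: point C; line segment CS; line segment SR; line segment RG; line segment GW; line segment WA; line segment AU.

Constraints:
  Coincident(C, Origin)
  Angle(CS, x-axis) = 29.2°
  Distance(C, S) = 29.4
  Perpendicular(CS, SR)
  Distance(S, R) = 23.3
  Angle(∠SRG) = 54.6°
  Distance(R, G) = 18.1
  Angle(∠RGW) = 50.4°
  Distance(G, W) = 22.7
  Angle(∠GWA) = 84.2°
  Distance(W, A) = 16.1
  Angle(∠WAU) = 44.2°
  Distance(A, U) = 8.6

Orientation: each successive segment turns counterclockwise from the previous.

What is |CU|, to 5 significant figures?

36.784

C is at the origin; CS runs at 29.2° with length 29.4, so S = (25.664, 14.343). CS ⟂ SR, so SR runs at 119.20°; with |SR| = 23.3, R = (14.297, 34.682). ∠SRG = 54.6° gives RG at -115.40° from the x-axis; with |RG| = 18.1, G = (6.5331, 18.332). ∠RGW = 50.4° gives GW at 14.200° from the x-axis; with |GW| = 22.7, W = (28.539, 23.900). ∠GWA = 84.2° gives WA at 110.00° from the x-axis; with |WA| = 16.1, A = (23.033, 39.029). ∠WAU = 44.2° gives AU at -114.20° from the x-axis; with |AU| = 8.6, U = (19.508, 31.185). Then |CU| = |U − C| = 36.784.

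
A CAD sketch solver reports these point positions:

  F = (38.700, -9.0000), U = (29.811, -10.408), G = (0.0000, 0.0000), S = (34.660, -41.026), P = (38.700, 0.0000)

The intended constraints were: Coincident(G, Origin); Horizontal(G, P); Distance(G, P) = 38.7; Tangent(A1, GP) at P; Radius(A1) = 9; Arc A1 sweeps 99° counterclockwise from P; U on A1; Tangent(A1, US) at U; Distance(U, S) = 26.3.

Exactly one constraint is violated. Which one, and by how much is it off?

Distance(U, S) = 26.3 — off by 4.70.

G = (0.00, 0.00) ✓; G.y = 0.00, P.y = 0.00 ✓; |GP| = 38.70 ✓; ∠(FP, PG) = 90.00° ✓; |FP| = 9.000 ✓; bearing(F→U) − bearing(F→P) = 99.00° ✓; |FU| = 9.000 ✓; ∠(FU, US) = 90.00° ✓; |US| = 31.00 ✗.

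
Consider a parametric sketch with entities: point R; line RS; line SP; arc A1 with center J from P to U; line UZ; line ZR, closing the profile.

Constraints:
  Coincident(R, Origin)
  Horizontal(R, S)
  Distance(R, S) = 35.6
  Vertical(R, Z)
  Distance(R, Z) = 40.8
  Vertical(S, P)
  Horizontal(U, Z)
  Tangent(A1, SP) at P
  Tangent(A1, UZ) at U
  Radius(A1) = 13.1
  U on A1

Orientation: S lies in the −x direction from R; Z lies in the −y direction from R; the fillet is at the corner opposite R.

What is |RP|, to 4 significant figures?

45.11

The virtual corner opposite R is at (-35.60, -40.80). Since A1 is tangent to SP there, JP ⟂ SP and tangency of A1 to UZ means the radius JU is perpendicular to UZ, with radius 13.1, so the center J sits 13.1 in from both sides at J = (-22.50, -27.70). That places the tangent points at P = (-35.60, -27.70) on SP and U = (-22.50, -40.80) on UZ. Then |RP| = |P − R| = 45.11.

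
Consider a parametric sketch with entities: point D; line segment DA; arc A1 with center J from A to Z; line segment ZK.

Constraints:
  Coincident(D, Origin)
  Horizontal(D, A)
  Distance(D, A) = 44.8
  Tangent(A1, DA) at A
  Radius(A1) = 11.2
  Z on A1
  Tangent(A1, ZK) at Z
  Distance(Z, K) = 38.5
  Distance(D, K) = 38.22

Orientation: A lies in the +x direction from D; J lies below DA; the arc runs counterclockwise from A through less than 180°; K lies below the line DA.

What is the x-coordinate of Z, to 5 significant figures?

35.717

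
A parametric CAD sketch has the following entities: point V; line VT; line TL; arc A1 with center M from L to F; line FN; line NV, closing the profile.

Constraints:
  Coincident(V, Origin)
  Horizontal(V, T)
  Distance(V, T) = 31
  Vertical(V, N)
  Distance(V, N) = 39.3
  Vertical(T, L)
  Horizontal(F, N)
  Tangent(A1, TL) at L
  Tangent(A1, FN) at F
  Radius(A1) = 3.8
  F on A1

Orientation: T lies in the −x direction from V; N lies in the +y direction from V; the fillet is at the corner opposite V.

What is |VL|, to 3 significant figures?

47.1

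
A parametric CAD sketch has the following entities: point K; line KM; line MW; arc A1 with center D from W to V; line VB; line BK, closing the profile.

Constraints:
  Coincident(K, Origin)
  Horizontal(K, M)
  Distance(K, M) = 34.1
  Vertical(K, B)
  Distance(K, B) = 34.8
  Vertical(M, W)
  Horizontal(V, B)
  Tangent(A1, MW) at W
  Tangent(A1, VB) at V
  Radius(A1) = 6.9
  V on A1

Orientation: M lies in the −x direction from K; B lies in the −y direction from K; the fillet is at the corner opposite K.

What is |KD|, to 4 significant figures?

38.96

K is at the origin; K and M share the same y with |KM| = 34.1 and M on the −x side, so M = (-34.10, 0.000). K and B share the same x with |KB| = 34.8 and B on the −y side, so B = (0.000, -34.80). The virtual corner opposite K is at (-34.10, -34.80). Since A1 is tangent to MW there, DW ⟂ MW and A1 meets VB tangentially, so DV is at right angles to VB, with radius 6.9, so the center D sits 6.9 in from both sides at D = (-27.20, -27.90). Then |KD| = |D − K| = 38.96.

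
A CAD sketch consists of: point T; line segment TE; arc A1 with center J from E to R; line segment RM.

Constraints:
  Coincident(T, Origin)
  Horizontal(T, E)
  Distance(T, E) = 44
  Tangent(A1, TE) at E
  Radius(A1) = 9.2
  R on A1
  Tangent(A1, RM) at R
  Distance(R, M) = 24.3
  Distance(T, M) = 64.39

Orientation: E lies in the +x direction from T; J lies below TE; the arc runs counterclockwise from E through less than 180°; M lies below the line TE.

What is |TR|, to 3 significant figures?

41.0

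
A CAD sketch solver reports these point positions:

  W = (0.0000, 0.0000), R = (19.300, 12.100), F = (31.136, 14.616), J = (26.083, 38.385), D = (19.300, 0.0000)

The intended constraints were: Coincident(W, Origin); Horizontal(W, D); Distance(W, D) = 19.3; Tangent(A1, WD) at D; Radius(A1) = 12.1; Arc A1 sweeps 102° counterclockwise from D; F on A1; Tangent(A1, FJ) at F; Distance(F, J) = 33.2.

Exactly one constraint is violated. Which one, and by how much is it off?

Distance(F, J) = 33.2 — off by 8.90.

W = (0.00, 0.00) ✓; W.y = 0.00, D.y = 0.00 ✓; |WD| = 19.30 ✓; ∠(RD, DW) = 90.00° ✓; |RD| = 12.10 ✓; bearing(R→F) − bearing(R→D) = 102.0° ✓; |RF| = 12.10 ✓; ∠(RF, FJ) = 90.00° ✓; |FJ| = 24.30 ✗.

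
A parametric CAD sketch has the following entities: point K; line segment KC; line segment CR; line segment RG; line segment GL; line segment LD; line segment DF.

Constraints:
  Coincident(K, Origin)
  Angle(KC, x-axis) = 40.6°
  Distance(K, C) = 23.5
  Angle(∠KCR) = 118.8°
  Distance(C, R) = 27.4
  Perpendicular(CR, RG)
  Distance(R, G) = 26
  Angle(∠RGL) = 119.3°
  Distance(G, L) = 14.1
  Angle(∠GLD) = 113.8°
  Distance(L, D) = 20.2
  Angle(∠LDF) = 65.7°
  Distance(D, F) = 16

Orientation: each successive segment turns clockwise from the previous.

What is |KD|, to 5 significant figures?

10.273

K is at the origin; KC runs at 40.6° with length 23.5, so C = (17.843, 15.293). ∠KCR = 118.8° gives CR at -20.600° from the x-axis; with |CR| = 27.4, R = (43.491, 5.6527). The perpendicularity gives RG at right angles to CR, so RG runs at -110.60°; with |RG| = 26.0, G = (34.343, -18.685). ∠RGL = 119.3° gives GL at -171.30° from the x-axis; with |GL| = 14.1, L = (20.405, -20.818). ∠GLD = 113.8° gives LD at 122.50° from the x-axis; with |LD| = 20.2, D = (9.5518, -3.7811). Then |KD| = |D − K| = 10.273.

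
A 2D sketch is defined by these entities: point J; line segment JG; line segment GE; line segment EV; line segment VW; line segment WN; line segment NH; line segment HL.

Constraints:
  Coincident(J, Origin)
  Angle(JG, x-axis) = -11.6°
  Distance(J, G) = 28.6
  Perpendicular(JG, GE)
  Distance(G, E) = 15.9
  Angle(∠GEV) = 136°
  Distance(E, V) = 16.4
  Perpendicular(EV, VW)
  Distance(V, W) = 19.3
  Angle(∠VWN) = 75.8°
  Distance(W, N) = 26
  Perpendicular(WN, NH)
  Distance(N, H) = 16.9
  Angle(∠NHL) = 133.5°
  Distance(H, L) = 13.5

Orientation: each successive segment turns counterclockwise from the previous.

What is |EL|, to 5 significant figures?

12.327

J is at the origin; JG runs at -11.6° with length 28.6, so G = (28.016, -5.7508). JG is perpendicular to GE, so GE runs at 78.400°; with |GE| = 15.9, E = (31.213, 9.8244). ∠GEV = 136.0° gives EV at 122.40° from the x-axis; with |EV| = 16.4, V = (22.425, 23.671). EV is perpendicular to VW, so VW runs at -147.60°; with |VW| = 19.3, W = (6.1299, 13.330). ∠VWN = 75.8° gives WN at -43.400° from the x-axis; with |WN| = 26.0, N = (25.021, -4.5343). The perpendicularity gives NH at right angles to WN, so NH runs at 46.600°; with |NH| = 16.9, H = (36.633, 7.7448). ∠NHL = 133.5° gives HL at 93.100° from the x-axis; with |HL| = 13.5, L = (35.903, 21.225). Then |EL| = |L − E| = 12.327.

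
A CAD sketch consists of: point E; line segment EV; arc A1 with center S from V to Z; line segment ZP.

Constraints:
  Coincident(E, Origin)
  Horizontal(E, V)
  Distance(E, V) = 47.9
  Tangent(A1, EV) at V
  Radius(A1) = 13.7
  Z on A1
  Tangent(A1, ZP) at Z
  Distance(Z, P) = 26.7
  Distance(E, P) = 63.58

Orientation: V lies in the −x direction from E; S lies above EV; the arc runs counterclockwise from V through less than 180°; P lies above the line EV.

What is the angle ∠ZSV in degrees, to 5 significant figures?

113.95°

Checks: |SZ| = 13.70 ✓; ∠(SZ, ZP) = 90.00° ✓; |ZP| = 26.70 ✓; |EP| = 63.58 ✓.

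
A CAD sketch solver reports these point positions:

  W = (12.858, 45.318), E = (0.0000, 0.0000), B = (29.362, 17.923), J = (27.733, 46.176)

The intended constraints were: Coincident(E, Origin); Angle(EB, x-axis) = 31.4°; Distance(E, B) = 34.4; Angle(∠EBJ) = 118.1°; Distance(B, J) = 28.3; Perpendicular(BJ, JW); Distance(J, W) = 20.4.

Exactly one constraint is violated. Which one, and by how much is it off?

Distance(J, W) = 20.4 — off by 5.50.

E = (0.00, 0.00) ✓; EB at 31.40° ✓; |EB| = 34.40 ✓; ∠EBJ = 118.1° ✓; |BJ| = 28.30 ✓; ∠(BJ, JW) = 90.00° ✓; |JW| = 14.90 ✗.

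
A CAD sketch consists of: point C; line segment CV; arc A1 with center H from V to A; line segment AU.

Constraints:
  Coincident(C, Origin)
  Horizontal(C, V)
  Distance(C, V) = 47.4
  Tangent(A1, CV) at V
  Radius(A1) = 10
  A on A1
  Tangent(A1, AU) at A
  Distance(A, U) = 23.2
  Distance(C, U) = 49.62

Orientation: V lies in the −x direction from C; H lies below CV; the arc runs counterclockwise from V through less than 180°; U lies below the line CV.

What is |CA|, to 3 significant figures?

56.9

Checks: ∠(HV, VC) = 90.00° ✓; |HV| = 10.00 ✓; |HA| = 10.00 ✓; ∠(HA, AU) = 90.00° ✓; |AU| = 23.20 ✓; |CU| = 49.62 ✓.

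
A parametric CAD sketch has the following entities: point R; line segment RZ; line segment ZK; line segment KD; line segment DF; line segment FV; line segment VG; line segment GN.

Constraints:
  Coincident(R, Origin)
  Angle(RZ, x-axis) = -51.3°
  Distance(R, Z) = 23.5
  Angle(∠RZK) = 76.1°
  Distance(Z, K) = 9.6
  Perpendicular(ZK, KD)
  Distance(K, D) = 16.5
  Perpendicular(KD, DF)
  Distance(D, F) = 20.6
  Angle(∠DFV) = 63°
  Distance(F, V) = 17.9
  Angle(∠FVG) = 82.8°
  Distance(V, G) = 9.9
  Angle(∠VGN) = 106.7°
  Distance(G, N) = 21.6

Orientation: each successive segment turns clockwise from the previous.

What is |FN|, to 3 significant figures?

14.2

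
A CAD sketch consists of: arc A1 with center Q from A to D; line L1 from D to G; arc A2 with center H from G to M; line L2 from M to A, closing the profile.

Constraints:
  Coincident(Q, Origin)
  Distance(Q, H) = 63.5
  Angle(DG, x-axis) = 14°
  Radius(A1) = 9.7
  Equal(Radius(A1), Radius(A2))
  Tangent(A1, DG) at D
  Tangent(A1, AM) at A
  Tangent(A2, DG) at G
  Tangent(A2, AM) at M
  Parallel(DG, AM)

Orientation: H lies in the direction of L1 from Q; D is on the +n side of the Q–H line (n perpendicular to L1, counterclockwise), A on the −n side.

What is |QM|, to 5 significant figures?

64.237

Tangency of A1 to both parallel lines with radius 9.7 puts D and A at Q ± 9.7·n: D = (-2.3466, 9.4119), A = (2.3466, -9.4119). Equal radii place G and M the same way about H: G = H + 9.7·n = (59.267, 24.774), M = H − 9.7·n = (63.960, 5.9502). Then |QM| = |M − Q| = 64.237.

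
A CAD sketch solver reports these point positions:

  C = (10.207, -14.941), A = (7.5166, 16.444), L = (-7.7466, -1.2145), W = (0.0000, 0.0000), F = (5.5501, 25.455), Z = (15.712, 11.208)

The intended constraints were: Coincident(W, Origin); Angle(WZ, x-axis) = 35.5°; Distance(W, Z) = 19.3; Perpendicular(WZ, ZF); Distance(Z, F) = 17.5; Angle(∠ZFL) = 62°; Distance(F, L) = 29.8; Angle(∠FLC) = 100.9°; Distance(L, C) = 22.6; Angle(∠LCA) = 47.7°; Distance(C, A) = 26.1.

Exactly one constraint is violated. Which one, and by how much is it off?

Distance(C, A) = 26.1 — off by 5.40.

W = (0.00, 0.00) ✓; WZ at 35.50° ✓; |WZ| = 19.30 ✓; ∠(WZ, ZF) = 90.00° ✓; |ZF| = 17.50 ✓; ∠ZFL = 62.00° ✓; |FL| = 29.80 ✓; ∠FLC = 100.9° ✓; |LC| = 22.60 ✓; ∠LCA = 47.70° ✓; |CA| = 31.50 ✗.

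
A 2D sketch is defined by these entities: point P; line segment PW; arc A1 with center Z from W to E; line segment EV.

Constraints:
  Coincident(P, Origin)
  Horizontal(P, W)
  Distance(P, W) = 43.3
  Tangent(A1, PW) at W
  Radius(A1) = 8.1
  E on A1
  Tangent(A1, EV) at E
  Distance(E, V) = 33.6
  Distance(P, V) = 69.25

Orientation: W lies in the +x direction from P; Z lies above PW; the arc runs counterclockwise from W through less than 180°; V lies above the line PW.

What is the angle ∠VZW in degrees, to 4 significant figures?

157.5°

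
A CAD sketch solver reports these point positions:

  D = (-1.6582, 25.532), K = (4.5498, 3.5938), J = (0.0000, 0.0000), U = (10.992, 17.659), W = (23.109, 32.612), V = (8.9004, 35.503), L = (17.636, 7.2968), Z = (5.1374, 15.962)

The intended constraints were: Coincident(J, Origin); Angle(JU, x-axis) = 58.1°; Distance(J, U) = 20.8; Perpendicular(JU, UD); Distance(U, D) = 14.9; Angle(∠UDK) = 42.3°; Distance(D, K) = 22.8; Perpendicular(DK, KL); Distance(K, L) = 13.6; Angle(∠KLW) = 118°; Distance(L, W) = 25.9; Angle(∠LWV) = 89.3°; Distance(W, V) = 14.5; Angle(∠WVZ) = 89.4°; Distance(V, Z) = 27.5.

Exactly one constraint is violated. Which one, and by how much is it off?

Distance(V, Z) = 27.5 — off by 7.60.

J = (0.00, 0.00) ✓; JU at 58.10° ✓; |JU| = 20.80 ✓; ∠(JU, UD) = 90.00° ✓; |UD| = 14.90 ✓; ∠UDK = 42.30° ✓; |DK| = 22.80 ✓; ∠(DK, KL) = 90.00° ✓; |KL| = 13.60 ✓; ∠KLW = 118.0° ✓; |LW| = 25.90 ✓; ∠LWV = 89.30° ✓; |WV| = 14.50 ✓; ∠WVZ = 89.40° ✓; |VZ| = 19.90 ✗.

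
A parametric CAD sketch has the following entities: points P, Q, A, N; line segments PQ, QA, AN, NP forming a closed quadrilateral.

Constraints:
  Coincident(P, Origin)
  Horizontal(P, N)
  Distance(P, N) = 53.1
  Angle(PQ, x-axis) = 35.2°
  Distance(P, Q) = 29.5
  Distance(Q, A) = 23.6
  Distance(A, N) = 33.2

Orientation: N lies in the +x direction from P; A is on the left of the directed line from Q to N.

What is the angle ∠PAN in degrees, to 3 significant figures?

71.8°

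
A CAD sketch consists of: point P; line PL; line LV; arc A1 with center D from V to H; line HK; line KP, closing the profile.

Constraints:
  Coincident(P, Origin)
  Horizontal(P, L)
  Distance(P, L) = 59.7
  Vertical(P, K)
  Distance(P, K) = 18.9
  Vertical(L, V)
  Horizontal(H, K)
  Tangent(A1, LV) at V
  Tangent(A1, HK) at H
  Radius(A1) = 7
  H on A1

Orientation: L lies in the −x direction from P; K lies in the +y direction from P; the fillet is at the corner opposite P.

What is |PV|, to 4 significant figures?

60.87

P is at the origin; P and L share the same y with |PL| = 59.7 and L on the −x side, so L = (-59.70, 0.000). P and K share the same x with |PK| = 18.9 and K on the +y side, so K = (0.000, 18.90). The virtual corner opposite P is at (-59.70, 18.90). Tangency of A1 to LV means the radius DV is perpendicular to LV and since A1 is tangent to HK there, DH ⟂ HK, with radius 7.0, so the center D sits 7.0 in from both sides at D = (-52.70, 11.90). That places the tangent points at V = (-59.70, 11.90) on LV and H = (-52.70, 18.90) on HK. Then |PV| = |V − P| = 60.87.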